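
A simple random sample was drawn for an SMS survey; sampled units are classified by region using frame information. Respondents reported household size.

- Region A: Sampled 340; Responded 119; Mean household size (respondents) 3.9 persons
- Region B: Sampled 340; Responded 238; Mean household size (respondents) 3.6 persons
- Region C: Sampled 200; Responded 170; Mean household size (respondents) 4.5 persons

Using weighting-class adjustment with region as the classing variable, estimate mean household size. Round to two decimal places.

Class response rates: Region A 119/340 = 35%, Region B 238/340 = 70%, Region C 170/200 = 85%.
Weighting each respondent by the inverse class response rate inflates each class back to its sampled size, so the class weight is n_sampled:
  Region A: 340 × 3.9 = 1326
  Region B: 340 × 3.6 = 1224
  Region C: 200 × 4.5 = 900
Adjusted estimate = 3450 / 880 = 3.92046 → 3.92.

3.92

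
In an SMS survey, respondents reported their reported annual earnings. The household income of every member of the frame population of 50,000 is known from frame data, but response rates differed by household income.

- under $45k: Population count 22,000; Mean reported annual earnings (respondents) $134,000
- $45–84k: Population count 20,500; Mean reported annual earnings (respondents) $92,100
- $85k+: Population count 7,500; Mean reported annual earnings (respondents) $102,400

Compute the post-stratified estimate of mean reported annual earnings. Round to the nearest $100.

$112,100

Each cell contributes population-share × respondent value:
  under $45k: (22,000/50,000) × 134,000 = 58,960
  $45–84k: (20,500/50,000) × 92,100 = 37,761
  $85k+: (7,500/50,000) × 102,400 = 15,360
Post-stratified estimate = 112,081 → $112,100.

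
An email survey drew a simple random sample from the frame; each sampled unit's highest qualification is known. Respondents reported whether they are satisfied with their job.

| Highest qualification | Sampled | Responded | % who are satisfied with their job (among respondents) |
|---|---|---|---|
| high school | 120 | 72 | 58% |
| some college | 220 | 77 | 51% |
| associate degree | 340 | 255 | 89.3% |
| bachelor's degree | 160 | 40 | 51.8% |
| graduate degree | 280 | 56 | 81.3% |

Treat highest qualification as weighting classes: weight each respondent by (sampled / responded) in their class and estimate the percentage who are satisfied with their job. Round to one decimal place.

Class response rates: high school 72/120 = 60%, some college 77/220 = 35%, associate degree 255/340 = 75%, bachelor's degree 40/160 = 25%, graduate degree 56/280 = 20%.
Inverse-response-rate weighting restores each class to its sampled count, so class totals weight by n_sampled:
  high school: 120 × 58 = 6960
  some college: 220 × 51 = 11,220
  associate degree: 340 × 89.3 = 30,362
  bachelor's degree: 160 × 51.8 = 8288
  graduate degree: 280 × 81.3 = 22,764
Adjusted estimate = 79,594 / 1,120 = 71.0661 → 71.1%.

71.1%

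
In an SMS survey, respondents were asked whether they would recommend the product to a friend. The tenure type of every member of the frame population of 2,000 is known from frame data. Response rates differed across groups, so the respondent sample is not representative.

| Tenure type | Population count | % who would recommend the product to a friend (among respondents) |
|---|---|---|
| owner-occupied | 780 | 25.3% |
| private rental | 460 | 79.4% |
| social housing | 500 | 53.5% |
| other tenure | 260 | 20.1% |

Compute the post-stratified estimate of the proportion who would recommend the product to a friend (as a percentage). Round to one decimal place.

44.1%

Post-stratification weights by population share, not respondent share:
  owner-occupied: (780/2,000) × 25.3 = 9.867
  private rental: (460/2,000) × 79.4 = 18.262
  social housing: (500/2,000) × 53.5 = 13.375
  other tenure: (260/2,000) × 20.1 = 2.613
Post-stratified estimate = 44.117 → 44.1%.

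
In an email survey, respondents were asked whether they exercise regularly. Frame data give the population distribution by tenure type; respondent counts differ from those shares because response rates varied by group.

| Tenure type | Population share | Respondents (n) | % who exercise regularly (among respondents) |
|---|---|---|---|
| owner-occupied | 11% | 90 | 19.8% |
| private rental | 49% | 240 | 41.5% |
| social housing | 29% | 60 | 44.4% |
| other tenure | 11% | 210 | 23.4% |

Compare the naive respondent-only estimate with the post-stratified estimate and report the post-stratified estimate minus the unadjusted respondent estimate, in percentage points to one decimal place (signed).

Without adjustment, the pooled respondent share is:
  (90/600)×19.8 + (240/600)×41.5 + (60/600)×44.4 + (210/600)×23.4 = 32.2%
Post-stratifying to population shares instead:
  0.11×19.8 + 0.49×41.5 + 0.29×44.4 + 0.11×23.4 = 37.963%
Difference = 37.963 − 32.2 = 5.763 pp.

+5.8 percentage points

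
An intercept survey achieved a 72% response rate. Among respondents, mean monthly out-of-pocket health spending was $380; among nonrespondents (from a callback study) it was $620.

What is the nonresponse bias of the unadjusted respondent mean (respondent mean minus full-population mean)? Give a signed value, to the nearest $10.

-$70

Nonresponse fraction = 1 − 0.72 = 0.28.
Bias = (nonresponse fraction) × (respondent mean − nonrespondent mean)
     = 0.28 × (380 − 620) = 0.28 × -240 = -67.2.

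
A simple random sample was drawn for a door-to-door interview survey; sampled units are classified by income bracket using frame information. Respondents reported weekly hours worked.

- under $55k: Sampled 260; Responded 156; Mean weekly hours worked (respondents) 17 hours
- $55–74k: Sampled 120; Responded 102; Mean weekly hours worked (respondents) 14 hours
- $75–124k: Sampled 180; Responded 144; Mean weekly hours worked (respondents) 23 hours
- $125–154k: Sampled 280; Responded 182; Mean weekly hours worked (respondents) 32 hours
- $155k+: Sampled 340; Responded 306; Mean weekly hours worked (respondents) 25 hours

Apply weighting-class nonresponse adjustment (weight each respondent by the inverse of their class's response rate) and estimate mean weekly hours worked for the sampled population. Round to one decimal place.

Class response rates: under $55k 156/260 = 60%, $55–74k 102/120 = 85%, $75–124k 144/180 = 80%, $125–154k 182/280 = 65%, $155k+ 306/340 = 90%.
With weight = n_sampled/n_responded per class, the weighted class total is n_sampled:
  under $55k: 260 × 17 = 4420
  $55–74k: 120 × 14 = 1680
  $75–124k: 180 × 23 = 4140
  $125–154k: 280 × 32 = 8960
  $155k+: 340 × 25 = 8500
Adjusted estimate = 27,700 / 1,180 = 23.4746 → 23.5.

23.5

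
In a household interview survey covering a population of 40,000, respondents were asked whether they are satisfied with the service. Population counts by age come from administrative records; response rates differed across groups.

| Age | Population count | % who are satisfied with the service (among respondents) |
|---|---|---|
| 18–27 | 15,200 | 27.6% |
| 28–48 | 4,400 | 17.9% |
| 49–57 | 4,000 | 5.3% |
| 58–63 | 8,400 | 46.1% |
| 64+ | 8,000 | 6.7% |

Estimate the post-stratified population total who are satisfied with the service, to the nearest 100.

Each cell contributes its population count × the respondent rate:
  18–27: 15,200 × 27.6% = 4195.2
  28–48: 4,400 × 17.9% = 787.6
  49–57: 4,000 × 5.3% = 212
  58–63: 8,400 × 46.1% = 3872.4
  64+: 8,000 × 6.7% = 536
Estimated total = 9603.2 → 9,600.

9,600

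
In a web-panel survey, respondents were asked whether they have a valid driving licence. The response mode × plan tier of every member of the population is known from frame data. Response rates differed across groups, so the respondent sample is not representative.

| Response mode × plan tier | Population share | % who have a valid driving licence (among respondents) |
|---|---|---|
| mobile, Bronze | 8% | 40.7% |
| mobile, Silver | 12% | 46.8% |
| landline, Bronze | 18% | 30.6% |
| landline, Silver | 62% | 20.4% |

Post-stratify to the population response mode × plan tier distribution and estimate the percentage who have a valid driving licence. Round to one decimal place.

Weight each group's respondent value by its population share:
  mobile, Bronze: 0.08 × 40.7 = 3.256
  mobile, Silver: 0.12 × 46.8 = 5.616
  landline, Bronze: 0.18 × 30.6 = 5.508
  landline, Silver: 0.62 × 20.4 = 12.648
Post-stratified estimate = 27.028 → 27.0%.

27.0%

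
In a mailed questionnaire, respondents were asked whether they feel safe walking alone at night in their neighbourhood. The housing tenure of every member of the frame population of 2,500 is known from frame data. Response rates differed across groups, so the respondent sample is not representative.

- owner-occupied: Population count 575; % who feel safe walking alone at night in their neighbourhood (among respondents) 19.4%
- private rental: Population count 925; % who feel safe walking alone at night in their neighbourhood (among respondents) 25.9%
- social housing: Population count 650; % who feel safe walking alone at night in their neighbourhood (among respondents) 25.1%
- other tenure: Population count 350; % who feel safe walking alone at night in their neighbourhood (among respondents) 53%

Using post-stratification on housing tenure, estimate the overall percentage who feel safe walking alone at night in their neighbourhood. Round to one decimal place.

Weight each group's respondent value by its population share:
  owner-occupied: (575/2,500) × 19.4 = 4.462
  private rental: (925/2,500) × 25.9 = 9.583
  social housing: (650/2,500) × 25.1 = 6.526
  other tenure: (350/2,500) × 53 = 7.42
Post-stratified estimate = 27.991 → 28.0%.

28.0%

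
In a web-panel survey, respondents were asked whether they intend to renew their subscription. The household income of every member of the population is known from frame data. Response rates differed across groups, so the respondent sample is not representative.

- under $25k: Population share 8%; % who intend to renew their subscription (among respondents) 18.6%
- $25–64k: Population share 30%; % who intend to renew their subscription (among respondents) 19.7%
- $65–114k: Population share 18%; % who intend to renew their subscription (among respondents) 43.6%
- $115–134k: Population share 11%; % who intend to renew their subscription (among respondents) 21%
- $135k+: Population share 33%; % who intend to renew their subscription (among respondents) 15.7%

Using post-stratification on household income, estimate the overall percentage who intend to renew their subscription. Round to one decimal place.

Each cell contributes population-share × respondent value:
  under $25k: 0.08 × 18.6 = 1.488
  $25–64k: 0.3 × 19.7 = 5.91
  $65–114k: 0.18 × 43.6 = 7.848
  $115–134k: 0.11 × 21 = 2.31
  $135k+: 0.33 × 15.7 = 5.181
Post-stratified estimate = 22.737 → 22.7%.

22.7%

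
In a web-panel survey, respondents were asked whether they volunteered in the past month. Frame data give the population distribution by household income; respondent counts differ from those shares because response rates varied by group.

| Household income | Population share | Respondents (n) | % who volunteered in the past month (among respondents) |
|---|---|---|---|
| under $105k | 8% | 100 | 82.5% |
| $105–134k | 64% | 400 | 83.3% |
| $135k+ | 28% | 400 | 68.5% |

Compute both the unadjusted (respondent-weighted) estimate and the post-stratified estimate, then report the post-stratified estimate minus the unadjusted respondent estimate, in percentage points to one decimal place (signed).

Naive respondent-only estimate (weights = respondent counts):
  (100/900)×82.5 + (400/900)×83.3 + (400/900)×68.5 = 76.6333%
Post-stratified estimate weights by population shares:
  0.08×82.5 + 0.64×83.3 + 0.28×68.5 = 79.092%
Difference = 79.092 − 76.6333 = 2.4587 pp.

+2.5 percentage points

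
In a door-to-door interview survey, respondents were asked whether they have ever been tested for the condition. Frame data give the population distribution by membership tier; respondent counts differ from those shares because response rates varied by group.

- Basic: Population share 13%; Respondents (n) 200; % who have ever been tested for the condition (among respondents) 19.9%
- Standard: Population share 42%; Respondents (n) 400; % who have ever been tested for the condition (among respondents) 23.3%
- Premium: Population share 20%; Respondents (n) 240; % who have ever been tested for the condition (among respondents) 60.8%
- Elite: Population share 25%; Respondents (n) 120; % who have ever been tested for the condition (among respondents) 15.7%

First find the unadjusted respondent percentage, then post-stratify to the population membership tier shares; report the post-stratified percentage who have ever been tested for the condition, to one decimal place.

Unadjusted (pooled respondent) estimate weights by respondent counts:
  (200/960)×19.9 + (400/960)×23.3 + (240/960)×60.8 + (120/960)×15.7 = 31.0167%
Post-stratifying to population shares instead:
  0.13×19.9 + 0.42×23.3 + 0.2×60.8 + 0.25×15.7 = 28.458%

28.5%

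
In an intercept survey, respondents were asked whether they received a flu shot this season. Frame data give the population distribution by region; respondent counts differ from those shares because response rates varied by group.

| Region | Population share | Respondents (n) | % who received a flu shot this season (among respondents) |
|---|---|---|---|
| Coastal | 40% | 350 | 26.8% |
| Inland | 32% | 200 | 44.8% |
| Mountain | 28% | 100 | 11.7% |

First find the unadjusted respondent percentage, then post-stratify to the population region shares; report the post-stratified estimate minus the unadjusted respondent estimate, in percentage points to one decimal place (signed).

-1.7 percentage points

Unadjusted (pooled respondent) estimate weights by respondent counts:
  (350/650)×26.8 + (200/650)×44.8 + (100/650)×11.7 = 30.0154%
Post-stratifying to population shares instead:
  0.4×26.8 + 0.32×44.8 + 0.28×11.7 = 28.332%
Difference = 28.332 − 30.0154 = -1.6834 pp.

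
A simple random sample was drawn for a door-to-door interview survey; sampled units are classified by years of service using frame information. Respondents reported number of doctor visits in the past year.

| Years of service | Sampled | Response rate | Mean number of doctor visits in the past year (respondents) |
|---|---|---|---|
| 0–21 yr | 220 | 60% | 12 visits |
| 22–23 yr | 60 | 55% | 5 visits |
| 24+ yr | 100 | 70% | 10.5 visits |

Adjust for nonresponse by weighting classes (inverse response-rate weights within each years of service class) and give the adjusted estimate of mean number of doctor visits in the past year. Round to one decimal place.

10.5

Each respondent's weight = sampled/responded in their class; summing within a class gives n_sampled, so:
  0–21 yr: 220 × 12 = 2640
  22–23 yr: 60 × 5 = 300
  24+ yr: 100 × 10.5 = 1050
Adjusted estimate = 3990 / 380 = 10.5 → 10.5.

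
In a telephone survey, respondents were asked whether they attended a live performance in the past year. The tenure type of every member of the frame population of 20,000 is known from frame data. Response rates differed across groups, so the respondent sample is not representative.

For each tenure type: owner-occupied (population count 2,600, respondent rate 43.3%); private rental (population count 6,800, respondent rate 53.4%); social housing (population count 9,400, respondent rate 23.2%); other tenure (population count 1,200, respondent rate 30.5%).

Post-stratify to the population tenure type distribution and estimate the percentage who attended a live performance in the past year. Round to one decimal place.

36.5%

Reweight to the known tenure type distribution:
  owner-occupied: (2,600/20,000) × 43.3 = 5.629
  private rental: (6,800/20,000) × 53.4 = 18.156
  social housing: (9,400/20,000) × 23.2 = 10.904
  other tenure: (1,200/20,000) × 30.5 = 1.83
Post-stratified estimate = 36.519 → 36.5%.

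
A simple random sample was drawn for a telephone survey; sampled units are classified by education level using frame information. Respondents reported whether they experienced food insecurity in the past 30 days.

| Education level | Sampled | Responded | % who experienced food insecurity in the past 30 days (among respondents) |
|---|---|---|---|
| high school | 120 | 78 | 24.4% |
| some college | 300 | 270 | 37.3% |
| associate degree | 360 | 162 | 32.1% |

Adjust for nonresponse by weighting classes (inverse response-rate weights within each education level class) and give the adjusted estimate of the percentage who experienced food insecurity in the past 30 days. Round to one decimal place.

32.9%

Class response rates: high school 78/120 = 65%, some college 270/300 = 90%, associate degree 162/360 = 45%.
Weighting each respondent by the inverse class response rate inflates each class back to its sampled size, so the class weight is n_sampled:
  high school: 120 × 24.4 = 2928
  some college: 300 × 37.3 = 11,190
  associate degree: 360 × 32.1 = 11,556
Adjusted estimate = 25,674 / 780 = 32.9154 → 32.9%.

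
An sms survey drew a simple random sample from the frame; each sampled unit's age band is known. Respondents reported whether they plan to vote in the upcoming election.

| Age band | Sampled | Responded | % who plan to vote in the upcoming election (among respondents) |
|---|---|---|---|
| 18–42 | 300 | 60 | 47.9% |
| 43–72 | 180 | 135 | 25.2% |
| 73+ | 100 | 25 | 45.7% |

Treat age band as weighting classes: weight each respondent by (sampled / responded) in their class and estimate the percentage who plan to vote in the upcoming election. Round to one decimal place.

Response rates by class: 18–42 60/300 = 20%, 43–72 135/180 = 75%, 73+ 25/100 = 25%.
Inverse-response-rate weighting restores each class to its sampled count, so class totals weight by n_sampled:
  18–42: 300 × 47.9 = 14,370
  43–72: 180 × 25.2 = 4536
  73+: 100 × 45.7 = 4570
Adjusted estimate = 23,476 / 580 = 40.4759 → 40.5%.

40.5%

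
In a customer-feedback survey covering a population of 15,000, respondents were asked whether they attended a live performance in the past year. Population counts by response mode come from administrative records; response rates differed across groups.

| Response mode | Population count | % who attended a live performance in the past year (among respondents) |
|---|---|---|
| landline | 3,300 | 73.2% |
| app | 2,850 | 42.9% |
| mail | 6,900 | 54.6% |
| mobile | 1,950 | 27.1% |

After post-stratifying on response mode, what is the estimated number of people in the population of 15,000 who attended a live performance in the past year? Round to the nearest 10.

Each cell contributes its population count × the respondent rate:
  landline: 3,300 × 73.2% = 2415.6
  app: 2,850 × 42.9% = 1222.65
  mail: 6,900 × 54.6% = 3767.4
  mobile: 1,950 × 27.1% = 528.45
Estimated total = 7934.1 → 7,930.

7,930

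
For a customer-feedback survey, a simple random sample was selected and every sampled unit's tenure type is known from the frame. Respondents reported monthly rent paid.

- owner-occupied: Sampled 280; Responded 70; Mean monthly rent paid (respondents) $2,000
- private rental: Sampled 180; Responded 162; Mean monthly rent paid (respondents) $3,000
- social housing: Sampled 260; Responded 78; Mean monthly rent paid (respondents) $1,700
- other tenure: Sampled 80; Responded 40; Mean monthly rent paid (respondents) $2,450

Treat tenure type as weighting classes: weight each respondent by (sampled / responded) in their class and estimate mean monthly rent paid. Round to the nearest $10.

Response rates by class: owner-occupied 70/280 = 25%, private rental 162/180 = 90%, social housing 78/260 = 30%, other tenure 40/80 = 50%.
With weight = n_sampled/n_responded per class, the weighted class total is n_sampled:
  owner-occupied: 280 × 2000 = 560,000
  private rental: 180 × 3000 = 540,000
  social housing: 260 × 1700 = 442,000
  other tenure: 80 × 2450 = 196,000
Adjusted estimate = 1,738,000 / 800 = 2172.5 → $2,170.

$2,170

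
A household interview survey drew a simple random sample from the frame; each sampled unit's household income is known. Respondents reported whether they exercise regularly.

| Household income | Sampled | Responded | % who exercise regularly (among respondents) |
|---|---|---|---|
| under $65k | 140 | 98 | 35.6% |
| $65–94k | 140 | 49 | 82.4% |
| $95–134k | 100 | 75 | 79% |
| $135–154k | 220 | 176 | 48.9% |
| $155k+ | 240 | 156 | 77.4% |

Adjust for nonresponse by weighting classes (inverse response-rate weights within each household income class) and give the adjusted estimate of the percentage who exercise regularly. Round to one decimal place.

64.0%

Class response rates: under $65k 98/140 = 70%, $65–94k 49/140 = 35%, $95–134k 75/100 = 75%, $135–154k 176/220 = 80%, $155k+ 156/240 = 65%.
Weighting each respondent by the inverse class response rate inflates each class back to its sampled size, so the class weight is n_sampled:
  under $65k: 140 × 35.6 = 4984
  $65–94k: 140 × 82.4 = 11,536
  $95–134k: 100 × 79 = 7900
  $135–154k: 220 × 48.9 = 10,758
  $155k+: 240 × 77.4 = 18,576
Adjusted estimate = 53,754 / 840 = 63.9929 → 64.0%.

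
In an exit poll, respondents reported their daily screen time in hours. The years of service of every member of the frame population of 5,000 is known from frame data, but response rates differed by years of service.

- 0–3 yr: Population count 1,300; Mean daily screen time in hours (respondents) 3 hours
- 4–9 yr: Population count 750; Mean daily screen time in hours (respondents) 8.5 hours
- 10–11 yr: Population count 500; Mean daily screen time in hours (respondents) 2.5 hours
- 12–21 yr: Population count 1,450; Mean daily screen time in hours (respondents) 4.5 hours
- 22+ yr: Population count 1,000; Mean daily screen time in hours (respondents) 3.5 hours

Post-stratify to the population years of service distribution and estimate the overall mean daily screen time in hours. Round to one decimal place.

Weight each group's respondent value by its population share:
  0–3 yr: (1,300/5,000) × 3 = 0.78
  4–9 yr: (750/5,000) × 8.5 = 1.275
  10–11 yr: (500/5,000) × 2.5 = 0.25
  12–21 yr: (1,450/5,000) × 4.5 = 1.305
  22+ yr: (1,000/5,000) × 3.5 = 0.7
Post-stratified estimate = 4.31 → 4.3.

4.3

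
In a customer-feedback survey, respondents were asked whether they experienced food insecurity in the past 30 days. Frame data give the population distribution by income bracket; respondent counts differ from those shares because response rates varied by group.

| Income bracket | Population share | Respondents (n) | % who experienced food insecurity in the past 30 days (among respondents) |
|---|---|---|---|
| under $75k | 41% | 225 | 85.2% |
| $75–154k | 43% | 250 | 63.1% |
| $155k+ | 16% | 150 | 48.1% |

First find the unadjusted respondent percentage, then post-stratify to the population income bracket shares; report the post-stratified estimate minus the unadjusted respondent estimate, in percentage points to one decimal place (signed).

+2.3 percentage points

Unadjusted (pooled respondent) estimate weights by respondent counts:
  (225/625)×85.2 + (250/625)×63.1 + (150/625)×48.1 = 67.456%
Reweighting by population income bracket shares:
  0.41×85.2 + 0.43×63.1 + 0.16×48.1 = 69.761%
Difference = 69.761 − 67.456 = 2.305 pp.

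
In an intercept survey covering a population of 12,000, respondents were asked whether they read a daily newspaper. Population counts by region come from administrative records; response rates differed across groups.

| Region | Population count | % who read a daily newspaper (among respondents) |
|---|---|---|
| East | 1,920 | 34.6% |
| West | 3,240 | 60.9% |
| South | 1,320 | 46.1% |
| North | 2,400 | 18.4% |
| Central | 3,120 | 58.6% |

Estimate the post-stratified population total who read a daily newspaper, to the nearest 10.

Apply each group's respondent rate to its population count:
  East: 1,920 × 34.6% = 664.32
  West: 3,240 × 60.9% = 1973.16
  South: 1,320 × 46.1% = 608.52
  North: 2,400 × 18.4% = 441.6
  Central: 3,120 × 58.6% = 1828.32
Estimated total = 5515.92 → 5,520.

5,520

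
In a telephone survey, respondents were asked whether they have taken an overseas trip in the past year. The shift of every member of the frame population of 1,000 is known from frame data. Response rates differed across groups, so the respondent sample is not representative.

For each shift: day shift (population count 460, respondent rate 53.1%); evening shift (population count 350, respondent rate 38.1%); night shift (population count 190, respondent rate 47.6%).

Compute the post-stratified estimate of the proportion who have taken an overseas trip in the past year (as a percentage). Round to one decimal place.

Weight each group's respondent value by its population share:
  day shift: (460/1,000) × 53.1 = 24.426
  evening shift: (350/1,000) × 38.1 = 13.335
  night shift: (190/1,000) × 47.6 = 9.044
Post-stratified estimate = 46.805 → 46.8%.

46.8%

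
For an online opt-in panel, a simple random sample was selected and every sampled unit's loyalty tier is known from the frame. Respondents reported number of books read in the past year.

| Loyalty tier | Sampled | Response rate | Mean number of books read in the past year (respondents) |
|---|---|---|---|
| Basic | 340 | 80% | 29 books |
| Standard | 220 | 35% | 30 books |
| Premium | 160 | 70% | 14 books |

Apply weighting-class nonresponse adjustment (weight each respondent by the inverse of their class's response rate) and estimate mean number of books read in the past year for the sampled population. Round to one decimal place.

Inverse-response-rate weighting restores each class to its sampled count, so class totals weight by n_sampled:
  Basic: 340 × 29 = 9860
  Standard: 220 × 30 = 6600
  Premium: 160 × 14 = 2240
Adjusted estimate = 18,700 / 720 = 25.9722 → 26.0.

26.0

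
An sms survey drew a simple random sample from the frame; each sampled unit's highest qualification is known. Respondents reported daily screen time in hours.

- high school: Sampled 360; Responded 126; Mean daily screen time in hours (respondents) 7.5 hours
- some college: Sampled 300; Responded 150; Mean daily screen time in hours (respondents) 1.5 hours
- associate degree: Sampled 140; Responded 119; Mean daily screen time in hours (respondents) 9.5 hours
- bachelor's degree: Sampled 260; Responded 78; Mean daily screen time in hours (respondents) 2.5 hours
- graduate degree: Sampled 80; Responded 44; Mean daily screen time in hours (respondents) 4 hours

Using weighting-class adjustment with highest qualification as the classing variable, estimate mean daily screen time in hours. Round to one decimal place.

4.8

Class response rates: high school 126/360 = 35%, some college 150/300 = 50%, associate degree 119/140 = 85%, bachelor's degree 78/260 = 30%, graduate degree 44/80 = 55%.
With weight = n_sampled/n_responded per class, the weighted class total is n_sampled:
  high school: 360 × 7.5 = 2700
  some college: 300 × 1.5 = 450
  associate degree: 140 × 9.5 = 1330
  bachelor's degree: 260 × 2.5 = 650
  graduate degree: 80 × 4 = 320
Adjusted estimate = 5450 / 1,140 = 4.7807 → 4.8.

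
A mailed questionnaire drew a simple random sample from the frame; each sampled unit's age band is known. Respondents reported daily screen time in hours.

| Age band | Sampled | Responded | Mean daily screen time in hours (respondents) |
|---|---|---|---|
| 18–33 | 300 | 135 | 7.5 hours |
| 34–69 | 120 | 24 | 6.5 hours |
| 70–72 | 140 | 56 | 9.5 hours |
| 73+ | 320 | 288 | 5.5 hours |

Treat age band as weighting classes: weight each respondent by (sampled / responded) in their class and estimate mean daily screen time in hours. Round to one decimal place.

Class response rates: 18–33 135/300 = 45%, 34–69 24/120 = 20%, 70–72 56/140 = 40%, 73+ 288/320 = 90%.
Weighting each respondent by the inverse class response rate inflates each class back to its sampled size, so the class weight is n_sampled:
  18–33: 300 × 7.5 = 2250
  34–69: 120 × 6.5 = 780
  70–72: 140 × 9.5 = 1330
  73+: 320 × 5.5 = 1760
Adjusted estimate = 6120 / 880 = 6.95455 → 7.0.

7.0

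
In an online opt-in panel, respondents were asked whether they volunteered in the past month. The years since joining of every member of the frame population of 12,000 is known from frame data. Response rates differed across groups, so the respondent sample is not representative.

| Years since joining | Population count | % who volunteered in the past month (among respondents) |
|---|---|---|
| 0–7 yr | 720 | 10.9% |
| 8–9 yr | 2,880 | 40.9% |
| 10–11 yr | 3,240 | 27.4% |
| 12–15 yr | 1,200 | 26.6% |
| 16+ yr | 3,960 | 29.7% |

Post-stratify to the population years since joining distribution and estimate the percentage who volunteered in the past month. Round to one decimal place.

30.3%

Post-stratification weights by population share, not respondent share:
  0–7 yr: (720/12,000) × 10.9 = 0.654
  8–9 yr: (2,880/12,000) × 40.9 = 9.816
  10–11 yr: (3,240/12,000) × 27.4 = 7.398
  12–15 yr: (1,200/12,000) × 26.6 = 2.66
  16+ yr: (3,960/12,000) × 29.7 = 9.801
Post-stratified estimate = 30.329 → 30.3%.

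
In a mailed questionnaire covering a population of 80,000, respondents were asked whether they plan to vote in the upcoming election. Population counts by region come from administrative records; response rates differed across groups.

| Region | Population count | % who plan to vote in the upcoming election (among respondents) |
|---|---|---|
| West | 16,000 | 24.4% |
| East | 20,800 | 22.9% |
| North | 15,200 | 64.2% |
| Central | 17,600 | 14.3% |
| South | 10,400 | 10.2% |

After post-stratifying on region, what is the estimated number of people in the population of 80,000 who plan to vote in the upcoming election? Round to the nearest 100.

22,000

Each cell contributes its population count × the respondent rate:
  West: 16,000 × 24.4% = 3904
  East: 20,800 × 22.9% = 4763.2
  North: 15,200 × 64.2% = 9758.4
  Central: 17,600 × 14.3% = 2516.8
  South: 10,400 × 10.2% = 1060.8
Estimated total = 22003.2 → 22,000.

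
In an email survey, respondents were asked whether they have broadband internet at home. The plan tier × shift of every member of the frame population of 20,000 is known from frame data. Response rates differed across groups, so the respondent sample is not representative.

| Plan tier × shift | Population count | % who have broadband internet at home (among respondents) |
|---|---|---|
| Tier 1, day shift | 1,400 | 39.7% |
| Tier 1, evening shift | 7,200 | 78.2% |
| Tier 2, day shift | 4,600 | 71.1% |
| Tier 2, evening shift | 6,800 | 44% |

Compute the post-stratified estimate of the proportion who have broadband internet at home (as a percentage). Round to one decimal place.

Each cell contributes population-share × respondent value:
  Tier 1, day shift: (1,400/20,000) × 39.7 = 2.779
  Tier 1, evening shift: (7,200/20,000) × 78.2 = 28.152
  Tier 2, day shift: (4,600/20,000) × 71.1 = 16.353
  Tier 2, evening shift: (6,800/20,000) × 44 = 14.96
Post-stratified estimate = 62.244 → 62.2%.

62.2%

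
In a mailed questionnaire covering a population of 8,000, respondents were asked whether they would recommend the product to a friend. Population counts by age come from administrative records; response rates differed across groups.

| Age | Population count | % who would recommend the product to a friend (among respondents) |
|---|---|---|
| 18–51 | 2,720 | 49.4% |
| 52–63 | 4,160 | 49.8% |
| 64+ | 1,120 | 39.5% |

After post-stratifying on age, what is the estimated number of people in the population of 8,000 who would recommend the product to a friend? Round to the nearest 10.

3,860

Each cell contributes its population count × the respondent rate:
  18–51: 2,720 × 49.4% = 1343.68
  52–63: 4,160 × 49.8% = 2071.68
  64+: 1,120 × 39.5% = 442.4
Estimated total = 3857.76 → 3,860.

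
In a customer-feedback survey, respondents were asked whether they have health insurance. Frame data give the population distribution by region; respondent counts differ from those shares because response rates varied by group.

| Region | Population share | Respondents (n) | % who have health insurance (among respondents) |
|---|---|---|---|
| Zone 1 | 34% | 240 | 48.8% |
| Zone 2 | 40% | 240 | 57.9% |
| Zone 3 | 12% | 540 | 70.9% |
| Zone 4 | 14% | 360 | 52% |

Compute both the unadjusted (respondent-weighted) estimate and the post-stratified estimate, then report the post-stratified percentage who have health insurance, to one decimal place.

55.5%

Unadjusted (pooled respondent) estimate weights by respondent counts:
  (240/1380)×48.8 + (240/1380)×57.9 + (540/1380)×70.9 + (360/1380)×52 = 59.8652%
Reweighting by population region shares:
  0.34×48.8 + 0.4×57.9 + 0.12×70.9 + 0.14×52 = 55.54%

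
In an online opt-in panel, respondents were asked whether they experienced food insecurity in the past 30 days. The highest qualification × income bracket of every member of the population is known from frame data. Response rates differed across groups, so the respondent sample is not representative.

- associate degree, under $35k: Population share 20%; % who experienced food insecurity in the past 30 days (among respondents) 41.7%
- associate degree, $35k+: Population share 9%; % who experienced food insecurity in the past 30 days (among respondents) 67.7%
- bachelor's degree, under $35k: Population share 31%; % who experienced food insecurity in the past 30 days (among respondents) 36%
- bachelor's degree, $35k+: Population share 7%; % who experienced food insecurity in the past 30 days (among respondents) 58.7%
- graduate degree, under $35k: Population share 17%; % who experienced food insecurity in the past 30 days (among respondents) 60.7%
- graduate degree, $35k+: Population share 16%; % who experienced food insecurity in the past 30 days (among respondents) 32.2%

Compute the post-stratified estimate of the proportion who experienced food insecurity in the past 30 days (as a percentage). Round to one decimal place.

45.2%

Weight each group's respondent value by its population share:
  associate degree, under $35k: 0.2 × 41.7 = 8.34
  associate degree, $35k+: 0.09 × 67.7 = 6.093
  bachelor's degree, under $35k: 0.31 × 36 = 11.16
  bachelor's degree, $35k+: 0.07 × 58.7 = 4.109
  graduate degree, under $35k: 0.17 × 60.7 = 10.319
  graduate degree, $35k+: 0.16 × 32.2 = 5.152
Post-stratified estimate = 45.173 → 45.2%.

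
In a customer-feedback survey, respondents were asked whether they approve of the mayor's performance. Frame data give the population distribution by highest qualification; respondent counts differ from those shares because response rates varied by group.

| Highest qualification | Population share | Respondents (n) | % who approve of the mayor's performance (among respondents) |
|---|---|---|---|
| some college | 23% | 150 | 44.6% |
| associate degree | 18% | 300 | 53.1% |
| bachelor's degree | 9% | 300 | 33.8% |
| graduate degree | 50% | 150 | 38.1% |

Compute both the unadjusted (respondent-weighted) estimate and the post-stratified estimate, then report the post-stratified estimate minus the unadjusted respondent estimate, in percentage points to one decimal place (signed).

-0.8 percentage points

Naive respondent-only estimate (weights = respondent counts):
  (150/900)×44.6 + (300/900)×53.1 + (300/900)×33.8 + (150/900)×38.1 = 42.75%
Post-stratified estimate weights by population shares:
  0.23×44.6 + 0.18×53.1 + 0.09×33.8 + 0.5×38.1 = 41.908%
Difference = 41.908 − 42.75 = -0.842 pp.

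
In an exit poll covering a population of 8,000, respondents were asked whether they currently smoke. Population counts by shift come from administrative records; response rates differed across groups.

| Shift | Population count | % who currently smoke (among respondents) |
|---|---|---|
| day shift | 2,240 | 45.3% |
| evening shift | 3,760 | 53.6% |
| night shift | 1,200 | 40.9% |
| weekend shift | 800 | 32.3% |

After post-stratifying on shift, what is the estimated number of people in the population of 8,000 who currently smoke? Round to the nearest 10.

3,780

Each cell contributes its population count × the respondent rate:
  day shift: 2,240 × 45.3% = 1014.72
  evening shift: 3,760 × 53.6% = 2015.36
  night shift: 1,200 × 40.9% = 490.8
  weekend shift: 800 × 32.3% = 258.4
Estimated total = 3779.28 → 3,780.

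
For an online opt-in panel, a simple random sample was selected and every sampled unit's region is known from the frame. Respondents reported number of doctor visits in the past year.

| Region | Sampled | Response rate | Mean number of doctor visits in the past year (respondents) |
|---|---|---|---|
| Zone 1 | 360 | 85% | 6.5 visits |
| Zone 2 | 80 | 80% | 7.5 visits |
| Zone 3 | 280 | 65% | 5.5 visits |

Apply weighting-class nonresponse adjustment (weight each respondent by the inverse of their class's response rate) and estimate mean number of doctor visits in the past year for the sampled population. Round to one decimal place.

Each respondent's weight = sampled/responded in their class; summing within a class gives n_sampled, so:
  Zone 1: 360 × 6.5 = 2340
  Zone 2: 80 × 7.5 = 600
  Zone 3: 280 × 5.5 = 1540
Adjusted estimate = 4480 / 720 = 6.22222 → 6.2.

6.2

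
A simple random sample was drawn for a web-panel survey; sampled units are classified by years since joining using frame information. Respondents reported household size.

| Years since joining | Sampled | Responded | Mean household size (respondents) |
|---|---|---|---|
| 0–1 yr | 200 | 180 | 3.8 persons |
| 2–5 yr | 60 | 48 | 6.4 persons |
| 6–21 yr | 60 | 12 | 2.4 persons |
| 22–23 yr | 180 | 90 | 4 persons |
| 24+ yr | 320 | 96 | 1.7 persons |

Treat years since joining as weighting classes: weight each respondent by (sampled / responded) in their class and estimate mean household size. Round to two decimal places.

3.11

Response rates by class: 0–1 yr 180/200 = 90%, 2–5 yr 48/60 = 80%, 6–21 yr 12/60 = 20%, 22–23 yr 90/180 = 50%, 24+ yr 96/320 = 30%.
With weight = n_sampled/n_responded per class, the weighted class total is n_sampled:
  0–1 yr: 200 × 3.8 = 760
  2–5 yr: 60 × 6.4 = 384
  6–21 yr: 60 × 2.4 = 144
  22–23 yr: 180 × 4 = 720
  24+ yr: 320 × 1.7 = 544
Adjusted estimate = 2552 / 820 = 3.11219 → 3.11.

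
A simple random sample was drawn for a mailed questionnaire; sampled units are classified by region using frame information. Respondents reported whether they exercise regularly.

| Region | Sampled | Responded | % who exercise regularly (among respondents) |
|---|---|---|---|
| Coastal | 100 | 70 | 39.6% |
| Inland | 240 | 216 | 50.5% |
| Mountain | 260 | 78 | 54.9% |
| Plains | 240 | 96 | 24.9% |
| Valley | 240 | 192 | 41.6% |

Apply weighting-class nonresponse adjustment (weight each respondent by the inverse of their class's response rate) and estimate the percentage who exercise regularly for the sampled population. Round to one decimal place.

Response rates by class: Coastal 70/100 = 70%, Inland 216/240 = 90%, Mountain 78/260 = 30%, Plains 96/240 = 40%, Valley 192/240 = 80%.
Each respondent's weight = sampled/responded in their class; summing within a class gives n_sampled, so:
  Coastal: 100 × 39.6 = 3960
  Inland: 240 × 50.5 = 12,120
  Mountain: 260 × 54.9 = 14,274
  Plains: 240 × 24.9 = 5976
  Valley: 240 × 41.6 = 9984
Adjusted estimate = 46,314 / 1,080 = 42.8833 → 42.9%.

42.9%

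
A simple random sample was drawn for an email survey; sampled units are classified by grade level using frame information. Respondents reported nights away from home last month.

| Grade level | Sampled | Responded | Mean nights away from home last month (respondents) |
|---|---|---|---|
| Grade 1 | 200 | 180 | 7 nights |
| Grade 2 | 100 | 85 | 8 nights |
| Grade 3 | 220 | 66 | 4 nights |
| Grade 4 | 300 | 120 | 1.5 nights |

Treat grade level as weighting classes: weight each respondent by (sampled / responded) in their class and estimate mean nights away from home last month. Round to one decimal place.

Response rates by class: Grade 1 180/200 = 90%, Grade 2 85/100 = 85%, Grade 3 66/220 = 30%, Grade 4 120/300 = 40%.
Inverse-response-rate weighting restores each class to its sampled count, so class totals weight by n_sampled:
  Grade 1: 200 × 7 = 1400
  Grade 2: 100 × 8 = 800
  Grade 3: 220 × 4 = 880
  Grade 4: 300 × 1.5 = 450
Adjusted estimate = 3530 / 820 = 4.30488 → 4.3.

4.3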